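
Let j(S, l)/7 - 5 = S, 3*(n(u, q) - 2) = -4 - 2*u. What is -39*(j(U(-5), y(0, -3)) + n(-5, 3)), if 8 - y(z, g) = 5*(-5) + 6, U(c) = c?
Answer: -156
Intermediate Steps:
n(u, q) = ⅔ - 2*u/3 (n(u, q) = 2 + (-4 - 2*u)/3 = 2 + (-4/3 - 2*u/3) = ⅔ - 2*u/3)
y(z, g) = 27 (y(z, g) = 8 - (5*(-5) + 6) = 8 - (-25 + 6) = 8 - 1*(-19) = 8 + 19 = 27)
j(S, l) = 35 + 7*S
-39*(j(U(-5), y(0, -3)) + n(-5, 3)) = -39*((35 + 7*(-5)) + (⅔ - ⅔*(-5))) = -39*((35 - 35) + (⅔ + 10/3)) = -39*(0 + 4) = -39*4 = -156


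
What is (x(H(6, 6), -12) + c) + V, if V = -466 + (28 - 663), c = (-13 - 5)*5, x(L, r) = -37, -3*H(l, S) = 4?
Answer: -1228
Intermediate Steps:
H(l, S) = -4/3 (H(l, S) = -⅓*4 = -4/3)
c = -90 (c = -18*5 = -90)
V = -1101 (V = -466 - 635 = -1101)
(x(H(6, 6), -12) + c) + V = (-37 - 90) - 1101 = -127 - 1101 = -1228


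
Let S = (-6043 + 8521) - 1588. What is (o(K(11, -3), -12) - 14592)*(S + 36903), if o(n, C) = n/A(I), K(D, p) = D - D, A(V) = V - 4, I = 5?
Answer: -551475456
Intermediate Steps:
A(V) = -4 + V
S = 890 (S = 2478 - 1588 = 890)
K(D, p) = 0
o(n, C) = n (o(n, C) = n/(-4 + 5) = n/1 = n*1 = n)
(o(K(11, -3), -12) - 14592)*(S + 36903) = (0 - 14592)*(890 + 36903) = -14592*37793 = -551475456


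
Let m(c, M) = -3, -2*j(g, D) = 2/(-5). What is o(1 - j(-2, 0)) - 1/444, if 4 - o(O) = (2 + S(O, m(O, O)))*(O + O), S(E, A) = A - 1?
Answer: 15979/2220 ≈ 7.1977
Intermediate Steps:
j(g, D) = ⅕ (j(g, D) = -1/(-5) = -(-1)/5 = -½*(-⅖) = ⅕)
S(E, A) = -1 + A
o(O) = 4 + 4*O (o(O) = 4 - (2 + (-1 - 3))*(O + O) = 4 - (2 - 4)*2*O = 4 - (-2)*2*O = 4 - (-4)*O = 4 + 4*O)
o(1 - j(-2, 0)) - 1/444 = (4 + 4*(1 - 1*⅕)) - 1/444 = (4 + 4*(1 - ⅕)) - 1*1/444 = (4 + 4*(⅘)) - 1/444 = (4 + 16/5) - 1/444 = 36/5 - 1/444 = 15979/2220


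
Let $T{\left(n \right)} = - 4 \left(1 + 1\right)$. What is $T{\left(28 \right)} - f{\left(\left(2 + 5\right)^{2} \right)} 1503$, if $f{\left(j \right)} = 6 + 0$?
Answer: $-9026$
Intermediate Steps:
$T{\left(n \right)} = -8$ ($T{\left(n \right)} = \left(-4\right) 2 = -8$)
$f{\left(j \right)} = 6$
$T{\left(28 \right)} - f{\left(\left(2 + 5\right)^{2} \right)} 1503 = -8 - 6 \cdot 1503 = -8 - 9018 = -9026$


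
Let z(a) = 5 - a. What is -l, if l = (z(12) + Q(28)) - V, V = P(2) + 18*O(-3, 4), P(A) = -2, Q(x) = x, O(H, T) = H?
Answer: -77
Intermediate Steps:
V = -56 (V = -2 + 18*(-3) = -2 - 54 = -56)
l = 77 (l = ((5 - 1*12) + 28) - 1*(-56) = ((5 - 12) + 28) + 56 = (-7 + 28) + 56 = 21 + 56 = 77)
-l = -1*77 = -77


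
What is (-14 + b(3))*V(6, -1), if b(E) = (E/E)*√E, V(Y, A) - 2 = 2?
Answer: -56 + 4*√3 ≈ -49.072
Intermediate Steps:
V(Y, A) = 4 (V(Y, A) = 2 + 2 = 4)
b(E) = √E (b(E) = 1*√E = √E)
(-14 + b(3))*V(6, -1) = (-14 + √3)*4 = -56 + 4*√3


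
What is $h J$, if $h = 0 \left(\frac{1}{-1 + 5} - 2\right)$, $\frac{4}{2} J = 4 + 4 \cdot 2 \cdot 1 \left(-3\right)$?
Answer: $0$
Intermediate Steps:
$J = -10$ ($J = \frac{4 + 4 \cdot 2 \cdot 1 \left(-3\right)}{2} = \frac{4 + 4 \cdot 2 \left(-3\right)}{2} = \frac{4 + 4 \left(-6\right)}{2} = \frac{4 - 24}{2} = \frac{1}{2} \left(-20\right) = -10$)
$h = 0$ ($h = 0 \left(\frac{1}{4} - 2\right) = 0 \left(- \frac{7}{4}\right) = 0$)
$h J = 0 \left(-10\right) = 0$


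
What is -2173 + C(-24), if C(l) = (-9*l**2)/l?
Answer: -1957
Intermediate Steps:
C(l) = -9*l
-2173 + C(-24) = -2173 - 9*(-24) = -2173 + 216 = -1957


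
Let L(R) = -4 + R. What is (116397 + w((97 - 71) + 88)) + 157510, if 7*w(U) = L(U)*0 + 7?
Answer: 273908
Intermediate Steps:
w(U) = 1 (w(U) = ((-4 + U)*0 + 7)/7 = (0 + 7)/7 = (⅐)*7 = 1)
(116397 + w((97 - 71) + 88)) + 157510 = (116397 + 1) + 157510 = 116398 + 157510 = 273908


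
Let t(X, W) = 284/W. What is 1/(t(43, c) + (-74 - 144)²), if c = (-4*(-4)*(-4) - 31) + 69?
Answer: 13/617670 ≈ 2.1047e-5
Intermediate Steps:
c = -26 (c = (16*(-4) - 31) + 69 = (-64 - 31) + 69 = -95 + 69 = -26)
1/(t(43, c) + (-74 - 144)²) = 1/(284/(-26) + (-74 - 144)²) = 1/(284*(-1/26) + (-218)²) = 1/(-142/13 + 47524) = 1/(617670/13) = 13/617670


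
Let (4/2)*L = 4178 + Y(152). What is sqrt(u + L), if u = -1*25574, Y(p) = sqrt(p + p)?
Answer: sqrt(-23485 + 2*sqrt(19)) ≈ 153.22*I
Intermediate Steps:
Y(p) = sqrt(2)*sqrt(p) (Y(p) = sqrt(2*p) = sqrt(2)*sqrt(p))
u = -25574
L = 2089 + 2*sqrt(19) (L = (4178 + sqrt(2)*sqrt(152))/2 = (4178 + sqrt(2)*(2*sqrt(38)))/2 = (4178 + 4*sqrt(19))/2 = 2089 + 2*sqrt(19) ≈ 2097.7)
sqrt(u + L) = sqrt(-25574 + (2089 + 2*sqrt(19))) = sqrt(-23485 + 2*sqrt(19))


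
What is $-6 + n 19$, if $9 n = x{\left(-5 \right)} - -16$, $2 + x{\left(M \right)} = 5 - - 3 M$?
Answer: $\frac{22}{9} \approx 2.4444$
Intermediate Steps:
$x{\left(M \right)} = 3 + 3 M$ ($x{\left(M \right)} = -2 - \left(-5 - 3 M\right) = -2 + \left(5 + 3 M\right) = 3 + 3 M$)
$n = \frac{4}{9}$ ($n = \frac{\left(3 + 3 \left(-5\right)\right) - -16}{9} = \frac{\left(3 - 15\right) + 16}{9} = \frac{-12 + 16}{9} = \frac{1}{9} \cdot 4 = \frac{4}{9} \approx 0.44444$)
$-6 + n 19 = -6 + \frac{4}{9} \cdot 19 = -6 + \frac{76}{9} = \frac{22}{9}$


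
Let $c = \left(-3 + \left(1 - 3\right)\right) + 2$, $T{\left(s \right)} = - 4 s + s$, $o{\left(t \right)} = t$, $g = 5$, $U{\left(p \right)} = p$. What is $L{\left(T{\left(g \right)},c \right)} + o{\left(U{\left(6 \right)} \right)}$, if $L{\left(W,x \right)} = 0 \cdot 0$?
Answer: $6$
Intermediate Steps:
$T{\left(s \right)} = - 3 s$
$c = -3$ ($c = \left(-3 + \left(1 - 3\right)\right) + 2 = \left(-3 - 2\right) + 2 = -5 + 2 = -3$)
$L{\left(W,x \right)} = 0$
$L{\left(T{\left(g \right)},c \right)} + o{\left(U{\left(6 \right)} \right)} = 0 + 6 = 6$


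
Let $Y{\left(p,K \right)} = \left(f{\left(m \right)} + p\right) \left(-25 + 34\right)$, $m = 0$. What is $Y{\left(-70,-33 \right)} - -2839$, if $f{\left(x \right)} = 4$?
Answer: $2245$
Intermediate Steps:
$Y{\left(p,K \right)} = 36 + 9 p$ ($Y{\left(p,K \right)} = \left(4 + p\right) \left(-25 + 34\right) = \left(4 + p\right) 9 = 36 + 9 p$)
$Y{\left(-70,-33 \right)} - -2839 = \left(36 + 9 \left(-70\right)\right) - -2839 = \left(36 - 630\right) + 2839 = -594 + 2839 = 2245$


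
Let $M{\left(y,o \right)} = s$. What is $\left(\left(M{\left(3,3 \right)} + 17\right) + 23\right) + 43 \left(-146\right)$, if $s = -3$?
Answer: $-6241$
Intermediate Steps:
$M{\left(y,o \right)} = -3$
$\left(\left(M{\left(3,3 \right)} + 17\right) + 23\right) + 43 \left(-146\right) = \left(\left(-3 + 17\right) + 23\right) + 43 \left(-146\right) = \left(14 + 23\right) - 6278 = 37 - 6278 = -6241$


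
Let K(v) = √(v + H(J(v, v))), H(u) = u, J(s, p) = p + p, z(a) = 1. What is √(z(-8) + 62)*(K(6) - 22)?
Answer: -66*√7 + 9*√14 ≈ -140.94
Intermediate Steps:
J(s, p) = 2*p
K(v) = √3*√v (K(v) = √(v + 2*v) = √(3*v) = √3*√v)
√(z(-8) + 62)*(K(6) - 22) = √(1 + 62)*(√3*√6 - 22) = √63*(3*√2 - 22) = (3*√7)*(-22 + 3*√2) = 3*√7*(-22 + 3*√2)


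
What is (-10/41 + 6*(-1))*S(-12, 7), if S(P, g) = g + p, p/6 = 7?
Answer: -12544/41 ≈ -305.95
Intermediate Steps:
p = 42 (p = 6*7 = 42)
S(P, g) = 42 + g (S(P, g) = g + 42 = 42 + g)
(-10/41 + 6*(-1))*S(-12, 7) = (-10/41 + 6*(-1))*(42 + 7) = (-10*1/41 - 6)*49 = (-10/41 - 6)*49 = -256/41*49 = -12544/41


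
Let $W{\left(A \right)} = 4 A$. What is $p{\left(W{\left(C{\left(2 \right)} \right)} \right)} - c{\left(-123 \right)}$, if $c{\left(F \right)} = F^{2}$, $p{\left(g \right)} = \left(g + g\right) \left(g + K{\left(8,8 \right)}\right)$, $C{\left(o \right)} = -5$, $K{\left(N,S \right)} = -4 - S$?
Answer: $-13849$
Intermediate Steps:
$p{\left(g \right)} = 2 g \left(-12 + g\right)$ ($p{\left(g \right)} = \left(g + g\right) \left(g - 12\right) = 2 g \left(g - 12\right) = 2 g \left(-12 + g\right)$)
$p{\left(W{\left(C{\left(2 \right)} \right)} \right)} - c{\left(-123 \right)} = 2 \cdot 4 \left(-5\right) \left(-12 + 4 \left(-5\right)\right) - \left(-123\right)^{2} = 2 \left(-20\right) \left(-12 - 20\right) - 15129 = 2 \left(-20\right) \left(-32\right) - 15129 = 1280 - 15129 = -13849$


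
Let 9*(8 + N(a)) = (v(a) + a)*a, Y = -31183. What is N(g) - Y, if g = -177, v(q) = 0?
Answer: 34656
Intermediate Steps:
N(a) = -8 + a²/9 (N(a) = -8 + ((0 + a)*a)/9 = -8 + (a*a)/9 = -8 + a²/9)
N(g) - Y = (-8 + (⅑)*(-177)²) - 1*(-31183) = (-8 + (⅑)*31329) + 31183 = (-8 + 3481) + 31183 = 3473 + 31183 = 34656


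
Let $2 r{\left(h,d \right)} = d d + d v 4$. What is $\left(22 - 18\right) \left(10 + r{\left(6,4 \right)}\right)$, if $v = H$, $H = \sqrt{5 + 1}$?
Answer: $72 + 32 \sqrt{6} \approx 150.38$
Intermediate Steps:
$H = \sqrt{6} \approx 2.4495$
$v = \sqrt{6} \approx 2.4495$
$r{\left(h,d \right)} = \frac{d^{2}}{2} + 2 d \sqrt{6}$ ($r{\left(h,d \right)} = \frac{d d + d \sqrt{6} \cdot 4}{2} = \frac{d^{2} + 4 d \sqrt{6}}{2} = \frac{d^{2}}{2} + 2 d \sqrt{6}$)
$\left(22 - 18\right) \left(10 + r{\left(6,4 \right)}\right) = \left(22 - 18\right) \left(10 + \frac{1}{2} \cdot 4 \left(4 + 4 \sqrt{6}\right)\right) = 4 \left(10 + \left(8 + 8 \sqrt{6}\right)\right) = 4 \left(18 + 8 \sqrt{6}\right) = 72 + 32 \sqrt{6}$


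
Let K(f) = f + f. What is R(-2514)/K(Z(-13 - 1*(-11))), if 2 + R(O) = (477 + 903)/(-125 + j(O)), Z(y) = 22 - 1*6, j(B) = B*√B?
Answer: (-2514*√2514 + 815*I)/(16*(-125*I + 2514*√2514)) ≈ -0.0625 + 0.00034212*I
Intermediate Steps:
j(B) = B^(3/2)
Z(y) = 16 (Z(y) = 22 - 6 = 16)
K(f) = 2*f
R(O) = -2 + 1380/(-125 + O^(3/2)) (R(O) = -2 + (477 + 903)/(-125 + O^(3/2)) = -2 + 1380/(-125 + O^(3/2)))
R(-2514)/K(Z(-13 - 1*(-11))) = (2*(815 - (-2514)^(3/2))/(-125 + (-2514)^(3/2)))/((2*16)) = (2*(815 - (-2514)*I*√2514)/(-125 - 2514*I*√2514))/32 = (2*(815 + 2514*I*√2514)/(-125 - 2514*I*√2514))*(1/32) = (815 + 2514*I*√2514)/(16*(-125 - 2514*I*√2514))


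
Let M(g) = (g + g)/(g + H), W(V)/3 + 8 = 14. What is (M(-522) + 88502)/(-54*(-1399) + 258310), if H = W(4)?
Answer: 1239057/4673984 ≈ 0.26510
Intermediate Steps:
W(V) = 18 (W(V) = -24 + 3*14 = -24 + 42 = 18)
H = 18
M(g) = 2*g/(18 + g) (M(g) = (g + g)/(g + 18) = (2*g)/(18 + g) = 2*g/(18 + g))
(M(-522) + 88502)/(-54*(-1399) + 258310) = (2*(-522)/(18 - 522) + 88502)/(-54*(-1399) + 258310) = (2*(-522)/(-504) + 88502)/(75546 + 258310) = (2*(-522)*(-1/504) + 88502)/333856 = (29/14 + 88502)*(1/333856) = (1239057/14)*(1/333856) = 1239057/4673984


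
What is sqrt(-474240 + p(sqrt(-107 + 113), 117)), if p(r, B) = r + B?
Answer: sqrt(-474123 + sqrt(6)) ≈ 688.56*I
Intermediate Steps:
p(r, B) = B + r
sqrt(-474240 + p(sqrt(-107 + 113), 117)) = sqrt(-474240 + (117 + sqrt(-107 + 113))) = sqrt(-474240 + (117 + sqrt(6))) = sqrt(-474123 + sqrt(6))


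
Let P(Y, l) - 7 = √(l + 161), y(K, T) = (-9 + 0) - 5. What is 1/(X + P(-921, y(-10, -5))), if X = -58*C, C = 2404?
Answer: -46475/6479776826 - 7*√3/19439330478 ≈ -7.1729e-6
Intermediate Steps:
y(K, T) = -14 (y(K, T) = -9 - 5 = -14)
P(Y, l) = 7 + √(161 + l) (P(Y, l) = 7 + √(l + 161) = 7 + √(161 + l))
X = -139432 (X = -58*2404 = -139432)
1/(X + P(-921, y(-10, -5))) = 1/(-139432 + (7 + √(161 - 14))) = 1/(-139432 + (7 + √147)) = 1/(-139432 + (7 + 7*√3)) = 1/(-139425 + 7*√3)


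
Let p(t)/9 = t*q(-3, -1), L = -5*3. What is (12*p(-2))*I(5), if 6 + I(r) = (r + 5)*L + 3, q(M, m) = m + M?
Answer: -132192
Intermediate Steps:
L = -15
q(M, m) = M + m
p(t) = -36*t (p(t) = 9*(t*(-3 - 1)) = 9*(t*(-4)) = 9*(-4*t) = -36*t)
I(r) = -78 - 15*r (I(r) = -6 + ((r + 5)*(-15) + 3) = -6 + ((5 + r)*(-15) + 3) = -6 + ((-75 - 15*r) + 3) = -6 + (-72 - 15*r) = -78 - 15*r)
(12*p(-2))*I(5) = (12*(-36*(-2)))*(-78 - 15*5) = (12*72)*(-78 - 75) = 864*(-153) = -132192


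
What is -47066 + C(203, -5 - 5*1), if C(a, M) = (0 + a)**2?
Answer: -5857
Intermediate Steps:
C(a, M) = a**2
-47066 + C(203, -5 - 5*1) = -47066 + 203**2 = -47066 + 41209 = -5857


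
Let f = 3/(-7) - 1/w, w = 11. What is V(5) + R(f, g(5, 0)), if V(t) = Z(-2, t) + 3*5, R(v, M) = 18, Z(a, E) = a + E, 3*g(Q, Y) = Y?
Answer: 36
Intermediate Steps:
g(Q, Y) = Y/3
f = -40/77 (f = 3/(-7) - 1/11 = 3*(-⅐) - 1*1/11 = -3/7 - 1/11 = -40/77 ≈ -0.51948)
Z(a, E) = E + a
V(t) = 13 + t (V(t) = (t - 2) + 3*5 = (-2 + t) + 15 = 13 + t)
V(5) + R(f, g(5, 0)) = (13 + 5) + 18 = 18 + 18 = 36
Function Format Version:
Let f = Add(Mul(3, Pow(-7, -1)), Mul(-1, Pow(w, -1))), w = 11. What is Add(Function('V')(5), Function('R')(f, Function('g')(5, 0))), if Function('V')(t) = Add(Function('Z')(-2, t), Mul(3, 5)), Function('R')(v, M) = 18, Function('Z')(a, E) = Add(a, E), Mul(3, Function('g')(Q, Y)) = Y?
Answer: 36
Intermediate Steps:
Function('g')(Q, Y) = Mul(Rational(1, 3), Y)
f = Rational(-40, 77) (f = Add(Mul(3, Pow(-7, -1)), Mul(-1, Pow(11, -1))) = Add(Mul(3, Rational(-1, 7)), Mul(-1, Rational(1, 11))) = Add(Rational(-3, 7), Rational(-1, 11)) = Rational(-40, 77) ≈ -0.51948)
Function('Z')(a, E) = Add(E, a)
Function('V')(t) = Add(13, t) (Function('V')(t) = Add(Add(t, -2), Mul(3, 5)) = Add(Add(-2, t), 15) = Add(13, t))
Add(Function('V')(5), Function('R')(f, Function('g')(5, 0))) = Add(Add(13, 5), 18) = Add(18, 18) = 36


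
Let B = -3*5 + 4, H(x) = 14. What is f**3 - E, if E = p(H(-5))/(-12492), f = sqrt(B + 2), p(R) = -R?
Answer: -7/6246 - 27*I ≈ -0.0011207 - 27.0*I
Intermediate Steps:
B = -11 (B = -15 + 4 = -11)
f = 3*I (f = sqrt(-11 + 2) = sqrt(-9) = 3*I ≈ 3.0*I)
E = 7/6246 (E = -1*14/(-12492) = -14*(-1/12492) = 7/6246 ≈ 0.0011207)
f**3 - E = (3*I)**3 - 1*7/6246 = -27*I - 7/6246 = -7/6246 - 27*I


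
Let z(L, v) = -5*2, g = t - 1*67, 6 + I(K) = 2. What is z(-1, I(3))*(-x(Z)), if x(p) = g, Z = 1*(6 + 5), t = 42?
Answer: -250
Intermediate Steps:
I(K) = -4 (I(K) = -6 + 2 = -4)
g = -25 (g = 42 - 1*67 = 42 - 67 = -25)
Z = 11 (Z = 1*11 = 11)
x(p) = -25
z(L, v) = -10
z(-1, I(3))*(-x(Z)) = -(-10)*(-25) = -10*25 = -250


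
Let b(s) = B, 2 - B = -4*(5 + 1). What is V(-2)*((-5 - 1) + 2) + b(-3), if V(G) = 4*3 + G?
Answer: -14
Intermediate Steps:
V(G) = 12 + G
B = 26 (B = 2 - (-4)*(5 + 1) = 2 - (-4)*6 = 2 - 1*(-24) = 2 + 24 = 26)
b(s) = 26
V(-2)*((-5 - 1) + 2) + b(-3) = (12 - 2)*((-5 - 1) + 2) + 26 = 10*(-6 + 2) + 26 = 10*(-4) + 26 = -40 + 26 = -14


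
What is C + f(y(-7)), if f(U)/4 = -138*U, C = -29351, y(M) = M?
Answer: -25487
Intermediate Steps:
f(U) = -552*U (f(U) = 4*(-138*U) = -552*U)
C + f(y(-7)) = -29351 - 552*(-7) = -29351 + 3864 = -25487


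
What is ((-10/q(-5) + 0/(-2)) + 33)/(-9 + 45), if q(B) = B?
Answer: 35/36 ≈ 0.97222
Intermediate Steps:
((-10/q(-5) + 0/(-2)) + 33)/(-9 + 45) = ((-10/(-5) + 0/(-2)) + 33)/(-9 + 45) = ((-10*(-⅕) + 0*(-½)) + 33)/36 = ((2 + 0) + 33)/36 = (2 + 33)/36 = (1/36)*35 = 35/36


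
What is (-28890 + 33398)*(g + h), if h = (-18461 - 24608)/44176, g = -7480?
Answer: -372450451723/11044 ≈ -3.3724e+7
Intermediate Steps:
h = -43069/44176 (h = -43069*1/44176 = -43069/44176 ≈ -0.97494)
(-28890 + 33398)*(g + h) = (-28890 + 33398)*(-7480 - 43069/44176) = 4508*(-330479549/44176) = -372450451723/11044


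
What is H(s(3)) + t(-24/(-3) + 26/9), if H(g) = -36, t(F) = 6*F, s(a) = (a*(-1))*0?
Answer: 88/3 ≈ 29.333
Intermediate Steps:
s(a) = 0 (s(a) = -a*0 = 0)
H(s(3)) + t(-24/(-3) + 26/9) = -36 + 6*(-24/(-3) + 26/9) = -36 + 6*(-24*(-1/3) + 26*(1/9)) = -36 + 6*(8 + 26/9) = -36 + 6*(98/9) = -36 + 196/3 = 88/3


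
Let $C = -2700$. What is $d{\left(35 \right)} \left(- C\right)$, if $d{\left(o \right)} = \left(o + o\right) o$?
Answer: $6615000$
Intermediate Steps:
$d{\left(o \right)} = 2 o^{2}$ ($d{\left(o \right)} = 2 o o = 2 o^{2}$)
$d{\left(35 \right)} \left(- C\right) = 2 \cdot 35^{2} \left(\left(-1\right) \left(-2700\right)\right) = 2 \cdot 1225 \cdot 2700 = 2450 \cdot 2700 = 6615000$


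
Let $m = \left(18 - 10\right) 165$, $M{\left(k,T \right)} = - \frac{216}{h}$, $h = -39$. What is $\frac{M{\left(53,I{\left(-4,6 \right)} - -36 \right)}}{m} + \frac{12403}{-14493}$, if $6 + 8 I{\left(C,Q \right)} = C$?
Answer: $- \frac{8824666}{10362495} \approx -0.8516$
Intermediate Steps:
$I{\left(C,Q \right)} = - \frac{3}{4} + \frac{C}{8}$
$M{\left(k,T \right)} = \frac{72}{13}$ ($M{\left(k,T \right)} = - \frac{216}{-39} = \left(-216\right) \left(- \frac{1}{39}\right) = \frac{72}{13}$)
$m = 1320$ ($m = \left(18 - 10\right) 165 = 8 \cdot 165 = 1320$)
$\frac{M{\left(53,I{\left(-4,6 \right)} - -36 \right)}}{m} + \frac{12403}{-14493} = \frac{72}{13 \cdot 1320} + \frac{12403}{-14493} = \frac{72}{13} \cdot \frac{1}{1320} + 12403 \left(- \frac{1}{14493}\right) = \frac{3}{715} - \frac{12403}{14493} = - \frac{8824666}{10362495}$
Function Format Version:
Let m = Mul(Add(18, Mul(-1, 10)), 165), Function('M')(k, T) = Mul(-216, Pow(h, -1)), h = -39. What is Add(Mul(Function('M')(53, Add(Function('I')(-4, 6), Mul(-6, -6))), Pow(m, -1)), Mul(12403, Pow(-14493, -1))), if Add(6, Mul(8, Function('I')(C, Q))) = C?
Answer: Rational(-8824666, 10362495) ≈ -0.85160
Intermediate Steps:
Function('I')(C, Q) = Add(Rational(-3, 4), Mul(Rational(1, 8), C))
Function('M')(k, T) = Rational(72, 13) (Function('M')(k, T) = Mul(-216, Pow(-39, -1)) = Mul(-216, Rational(-1, 39)) = Rational(72, 13))
m = 1320 (m = Mul(Add(18, -10), 165) = Mul(8, 165) = 1320)
Add(Mul(Function('M')(53, Add(Function('I')(-4, 6), Mul(-6, -6))), Pow(m, -1)), Mul(12403, Pow(-14493, -1))) = Add(Mul(Rational(72, 13), Pow(1320, -1)), Mul(12403, Pow(-14493, -1))) = Add(Mul(Rational(72, 13), Rational(1, 1320)), Mul(12403, Rational(-1, 14493))) = Add(Rational(3, 715), Rational(-12403, 14493)) = Rational(-8824666, 10362495)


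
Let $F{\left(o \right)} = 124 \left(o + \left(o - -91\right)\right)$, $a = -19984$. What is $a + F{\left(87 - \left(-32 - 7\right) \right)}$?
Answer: $22548$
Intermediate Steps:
$F{\left(o \right)} = 11284 + 248 o$ ($F{\left(o \right)} = 124 \left(o + \left(o + 91\right)\right) = 124 \left(o + \left(91 + o\right)\right) = 124 \left(91 + 2 o\right) = 11284 + 248 o$)
$a + F{\left(87 - \left(-32 - 7\right) \right)} = -19984 + \left(11284 + 248 \left(87 - \left(-32 - 7\right)\right)\right) = -19984 + \left(11284 + 248 \left(87 - -39\right)\right) = -19984 + \left(11284 + 248 \left(87 + 39\right)\right) = -19984 + \left(11284 + 248 \cdot 126\right) = -19984 + \left(11284 + 31248\right) = -19984 + 42532 = 22548$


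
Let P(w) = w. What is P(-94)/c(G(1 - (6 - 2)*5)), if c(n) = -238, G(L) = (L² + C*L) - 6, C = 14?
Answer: 47/119 ≈ 0.39496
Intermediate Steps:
G(L) = -6 + L² + 14*L (G(L) = (L² + 14*L) - 6 = -6 + L² + 14*L)
P(-94)/c(G(1 - (6 - 2)*5)) = -94/(-238) = -94*(-1/238) = 47/119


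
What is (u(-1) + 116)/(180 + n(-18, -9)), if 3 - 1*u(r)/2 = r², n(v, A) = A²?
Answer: 40/87 ≈ 0.45977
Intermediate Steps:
u(r) = 6 - 2*r²
(u(-1) + 116)/(180 + n(-18, -9)) = ((6 - 2*(-1)²) + 116)/(180 + (-9)²) = ((6 - 2*1) + 116)/(180 + 81) = ((6 - 2) + 116)/261 = (4 + 116)*(1/261) = 120*(1/261) = 40/87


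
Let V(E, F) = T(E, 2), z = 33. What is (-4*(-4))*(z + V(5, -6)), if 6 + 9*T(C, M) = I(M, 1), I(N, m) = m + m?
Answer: 4688/9 ≈ 520.89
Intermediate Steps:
I(N, m) = 2*m
T(C, M) = -4/9 (T(C, M) = -⅔ + (2*1)/9 = -⅔ + (⅑)*2 = -⅔ + 2/9 = -4/9)
V(E, F) = -4/9
(-4*(-4))*(z + V(5, -6)) = (-4*(-4))*(33 - 4/9) = 16*(293/9) = 4688/9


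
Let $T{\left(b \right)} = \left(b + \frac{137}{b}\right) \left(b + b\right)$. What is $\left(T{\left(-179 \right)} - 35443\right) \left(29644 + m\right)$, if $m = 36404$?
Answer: $1909645824$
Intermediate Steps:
$T{\left(b \right)} = 2 b \left(b + \frac{137}{b}\right)$ ($T{\left(b \right)} = \left(b + \frac{137}{b}\right) 2 b = 2 b \left(b + \frac{137}{b}\right)$)
$\left(T{\left(-179 \right)} - 35443\right) \left(29644 + m\right) = \left(\left(274 + 2 \left(-179\right)^{2}\right) - 35443\right) \left(29644 + 36404\right) = \left(\left(274 + 2 \cdot 32041\right) - 35443\right) 66048 = \left(\left(274 + 64082\right) - 35443\right) 66048 = \left(64356 - 35443\right) 66048 = 28913 \cdot 66048 = 1909645824$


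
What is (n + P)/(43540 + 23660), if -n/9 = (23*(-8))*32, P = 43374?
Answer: 16061/11200 ≈ 1.4340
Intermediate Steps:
n = 52992 (n = -9*23*(-8)*32 = -(-1656)*32 = -9*(-5888) = 52992)
(n + P)/(43540 + 23660) = (52992 + 43374)/(43540 + 23660) = 96366/67200 = 96366*(1/67200) = 16061/11200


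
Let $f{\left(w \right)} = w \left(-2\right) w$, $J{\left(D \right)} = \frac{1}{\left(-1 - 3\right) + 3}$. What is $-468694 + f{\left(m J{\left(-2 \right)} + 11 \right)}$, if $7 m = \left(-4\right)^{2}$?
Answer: $- \frac{22973448}{49} \approx -4.6885 \cdot 10^{5}$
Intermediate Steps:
$m = \frac{16}{7}$ ($m = \frac{\left(-4\right)^{2}}{7} = \frac{1}{7} \cdot 16 = \frac{16}{7} \approx 2.2857$)
$J{\left(D \right)} = -1$ ($J{\left(D \right)} = \frac{1}{\left(-1 - 3\right) + 3} = \frac{1}{-4 + 3} = \frac{1}{-1} = -1$)
$f{\left(w \right)} = - 2 w^{2}$ ($f{\left(w \right)} = - 2 w w = - 2 w^{2}$)
$-468694 + f{\left(m J{\left(-2 \right)} + 11 \right)} = -468694 - 2 \left(\frac{16}{7} \left(-1\right) + 11\right)^{2} = -468694 - 2 \left(- \frac{16}{7} + 11\right)^{2} = -468694 - 2 \left(\frac{61}{7}\right)^{2} = -468694 - \frac{7442}{49} = - \frac{22973448}{49}$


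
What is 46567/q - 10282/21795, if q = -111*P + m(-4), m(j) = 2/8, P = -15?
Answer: 3991222658/145176495 ≈ 27.492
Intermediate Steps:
m(j) = ¼ (m(j) = 2*(⅛) = ¼)
q = 6661/4 (q = -111*(-15) + ¼ = 1665 + ¼ = 6661/4 ≈ 1665.3)
46567/q - 10282/21795 = 46567/(6661/4) - 10282/21795 = 46567*(4/6661) - 10282*1/21795 = 186268/6661 - 10282/21795 = 3991222658/145176495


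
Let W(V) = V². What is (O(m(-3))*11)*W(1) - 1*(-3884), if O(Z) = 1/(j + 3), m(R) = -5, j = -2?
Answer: 3895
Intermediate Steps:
O(Z) = 1 (O(Z) = 1/(-2 + 3) = 1/1 = 1)
(O(m(-3))*11)*W(1) - 1*(-3884) = (1*11)*1² - 1*(-3884) = 11*1 + 3884 = 11 + 3884 = 3895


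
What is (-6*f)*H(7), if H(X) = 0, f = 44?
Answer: 0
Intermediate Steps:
(-6*f)*H(7) = -6*44*0 = -264*0 = 0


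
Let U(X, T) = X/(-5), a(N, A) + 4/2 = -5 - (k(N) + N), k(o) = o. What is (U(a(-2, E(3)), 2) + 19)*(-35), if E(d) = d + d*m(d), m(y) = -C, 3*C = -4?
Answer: -686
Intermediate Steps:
C = -4/3 (C = (1/3)*(-4) = -4/3 ≈ -1.3333)
m(y) = 4/3 (m(y) = -1*(-4/3) = 4/3)
E(d) = 7*d/3 (E(d) = d + d*(4/3) = d + 4*d/3 = 7*d/3)
a(N, A) = -7 - 2*N (a(N, A) = -2 + (-5 - (N + N)) = -2 + (-5 - 2*N) = -7 - 2*N)
U(X, T) = -X/5 (U(X, T) = X*(-1/5) = -X/5)
(U(a(-2, E(3)), 2) + 19)*(-35) = (-(-7 - 2*(-2))/5 + 19)*(-35) = (-(-7 + 4)/5 + 19)*(-35) = (-1/5*(-3) + 19)*(-35) = (3/5 + 19)*(-35) = (98/5)*(-35) = -686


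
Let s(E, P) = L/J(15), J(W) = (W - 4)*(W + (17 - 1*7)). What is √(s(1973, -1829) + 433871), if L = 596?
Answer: √1312466331/55 ≈ 658.69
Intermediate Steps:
J(W) = (-4 + W)*(10 + W) (J(W) = (-4 + W)*(W + (17 - 7)) = (-4 + W)*(W + 10) = (-4 + W)*(10 + W))
s(E, P) = 596/275 (s(E, P) = 596/(-40 + 15² + 6*15) = 596/(-40 + 225 + 90) = 596/275)
√(s(1973, -1829) + 433871) = √(596/275 + 433871) = √(119315121/275) = √1312466331/55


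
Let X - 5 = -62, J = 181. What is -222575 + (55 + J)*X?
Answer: -236027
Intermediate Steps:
X = -57 (X = 5 - 62 = -57)
-222575 + (55 + J)*X = -222575 + (55 + 181)*(-57) = -222575 + 236*(-57) = -222575 - 13452 = -236027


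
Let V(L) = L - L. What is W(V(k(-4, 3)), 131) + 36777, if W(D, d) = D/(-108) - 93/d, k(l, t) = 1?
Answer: 4817694/131 ≈ 36776.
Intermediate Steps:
V(L) = 0
W(D, d) = -93/d - D/108 (W(D, d) = D*(-1/108) - 93/d = -D/108 - 93/d = -93/d - D/108)
W(V(k(-4, 3)), 131) + 36777 = (-93/131 - 1/108*0) + 36777 = (-93*1/131 + 0) + 36777 = (-93/131 + 0) + 36777 = -93/131 + 36777 = 4817694/131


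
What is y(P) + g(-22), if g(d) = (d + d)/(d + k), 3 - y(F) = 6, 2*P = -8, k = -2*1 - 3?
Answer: -37/27 ≈ -1.3704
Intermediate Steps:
k = -5 (k = -2 - 3 = -5)
P = -4 (P = (1/2)*(-8) = -4)
y(F) = -3 (y(F) = 3 - 1*6 = 3 - 6 = -3)
g(d) = 2*d/(-5 + d) (g(d) = (d + d)/(d - 5) = (2*d)/(-5 + d) = 2*d/(-5 + d))
y(P) + g(-22) = -3 + 2*(-22)/(-5 - 22) = -3 + 2*(-22)/(-27) = -3 + 2*(-22)*(-1/27) = -3 + 44/27 = -37/27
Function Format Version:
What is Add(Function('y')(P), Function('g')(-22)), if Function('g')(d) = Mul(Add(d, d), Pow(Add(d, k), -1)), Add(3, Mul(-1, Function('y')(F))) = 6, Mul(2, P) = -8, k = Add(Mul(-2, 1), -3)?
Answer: Rational(-37, 27) ≈ -1.3704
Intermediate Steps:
k = -5 (k = Add(-2, -3) = -5)
P = -4 (P = Mul(Rational(1, 2), -8) = -4)
Function('y')(F) = -3 (Function('y')(F) = Add(3, Mul(-1, 6)) = Add(3, -6) = -3)
Function('g')(d) = Mul(2, d, Pow(Add(-5, d), -1)) (Function('g')(d) = Mul(Add(d, d), Pow(Add(d, -5), -1)) = Mul(Mul(2, d), Pow(Add(-5, d), -1)) = Mul(2, d, Pow(Add(-5, d), -1)))
Add(Function('y')(P), Function('g')(-22)) = Add(-3, Mul(2, -22, Pow(Add(-5, -22), -1))) = Add(-3, Mul(2, -22, Pow(-27, -1))) = Add(-3, Mul(2, -22, Rational(-1, 27))) = Add(-3, Rational(44, 27)) = Rational(-37, 27)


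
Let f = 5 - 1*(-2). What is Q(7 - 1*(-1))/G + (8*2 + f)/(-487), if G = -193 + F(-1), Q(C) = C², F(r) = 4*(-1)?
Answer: -35699/95939 ≈ -0.37210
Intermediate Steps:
F(r) = -4
f = 7 (f = 5 + 2 = 7)
G = -197 (G = -193 - 4 = -197)
Q(7 - 1*(-1))/G + (8*2 + f)/(-487) = (7 - 1*(-1))²/(-197) + (8*2 + 7)/(-487) = (7 + 1)²*(-1/197) + (16 + 7)*(-1/487) = 8²*(-1/197) + 23*(-1/487) = 64*(-1/197) - 23/487 = -64/197 - 23/487 = -35699/95939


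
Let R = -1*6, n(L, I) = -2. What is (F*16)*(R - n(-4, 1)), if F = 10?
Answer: -640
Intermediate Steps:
R = -6
(F*16)*(R - n(-4, 1)) = (10*16)*(-6 - 1*(-2)) = 160*(-6 + 2) = 160*(-4) = -640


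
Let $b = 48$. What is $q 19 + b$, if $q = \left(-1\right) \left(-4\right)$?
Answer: $124$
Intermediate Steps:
$q = 4$
$q 19 + b = 4 \cdot 19 + 48 = 76 + 48 = 124$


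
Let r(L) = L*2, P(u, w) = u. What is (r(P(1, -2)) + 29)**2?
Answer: 961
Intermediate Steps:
r(L) = 2*L
(r(P(1, -2)) + 29)**2 = (2*1 + 29)**2 = (2 + 29)**2 = 31**2 = 961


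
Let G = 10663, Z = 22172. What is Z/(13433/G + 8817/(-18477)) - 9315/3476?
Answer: 2530481547433137/89325014020 ≈ 28329.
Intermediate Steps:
Z/(13433/G + 8817/(-18477)) - 9315/3476 = 22172/(13433/10663 + 8817/(-18477)) - 9315/3476 = 22172/(13433*(1/10663) + 8817*(-1/18477)) - 9315*1/3476 = 22172/(13433/10663 - 2939/6159) - 9315/3476 = 22172/(51395290/65673417) - 9315/3476 = 22172*(65673417/51395290) - 9315/3476 = 728055500862/25697645 - 9315/3476 = 2530481547433137/89325014020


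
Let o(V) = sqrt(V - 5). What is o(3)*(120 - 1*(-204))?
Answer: 324*I*sqrt(2) ≈ 458.21*I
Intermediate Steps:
o(V) = sqrt(-5 + V)
o(3)*(120 - 1*(-204)) = sqrt(-5 + 3)*(120 - 1*(-204)) = sqrt(-2)*(120 + 204) = (I*sqrt(2))*324 = 324*I*sqrt(2)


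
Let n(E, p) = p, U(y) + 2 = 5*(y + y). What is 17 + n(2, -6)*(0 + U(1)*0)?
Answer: 17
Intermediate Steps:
U(y) = -2 + 10*y (U(y) = -2 + 5*(y + y) = -2 + 5*(2*y) = -2 + 10*y)
17 + n(2, -6)*(0 + U(1)*0) = 17 - 6*(0 + (-2 + 10*1)*0) = 17 - 6*(0 + (-2 + 10)*0) = 17 - 6*(0 + 8*0) = 17 - 6*(0 + 0) = 17 - 6*0 = 17 + 0 = 17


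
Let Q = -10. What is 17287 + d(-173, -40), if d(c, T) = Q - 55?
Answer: 17222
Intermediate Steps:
d(c, T) = -65 (d(c, T) = -10 - 55 = -65)
17287 + d(-173, -40) = 17287 - 65 = 17222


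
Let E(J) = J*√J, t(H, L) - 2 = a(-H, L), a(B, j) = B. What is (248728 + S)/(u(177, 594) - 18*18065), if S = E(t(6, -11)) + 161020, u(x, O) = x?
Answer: -409748/324993 + 8*I/324993 ≈ -1.2608 + 2.4616e-5*I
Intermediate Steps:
t(H, L) = 2 - H
E(J) = J^(3/2)
S = 161020 - 8*I (S = (2 - 1*6)^(3/2) + 161020 = (2 - 6)^(3/2) + 161020 = (-4)^(3/2) + 161020 = -8*I + 161020 = 161020 - 8*I ≈ 1.6102e+5 - 8.0*I)
(248728 + S)/(u(177, 594) - 18*18065) = (248728 + (161020 - 8*I))/(177 - 18*18065) = (409748 - 8*I)/(177 - 325170) = (409748 - 8*I)/(-324993) = (409748 - 8*I)*(-1/324993) = -409748/324993 + 8*I/324993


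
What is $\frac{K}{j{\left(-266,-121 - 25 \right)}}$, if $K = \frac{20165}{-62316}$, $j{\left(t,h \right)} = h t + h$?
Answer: $- \frac{4033}{482201208} \approx -8.3637 \cdot 10^{-6}$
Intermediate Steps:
$j{\left(t,h \right)} = h + h t$
$K = - \frac{20165}{62316}$ ($K = 20165 \left(- \frac{1}{62316}\right) = - \frac{20165}{62316} \approx -0.32359$)
$\frac{K}{j{\left(-266,-121 - 25 \right)}} = - \frac{20165}{62316 \left(-121 - 25\right) \left(1 - 266\right)} = - \frac{20165}{62316 \left(\left(-146\right) \left(-265\right)\right)} = - \frac{20165}{62316 \cdot 38690} = \left(- \frac{20165}{62316}\right) \frac{1}{38690} = - \frac{4033}{482201208}$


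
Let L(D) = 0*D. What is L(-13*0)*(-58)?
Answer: 0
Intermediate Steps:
L(D) = 0
L(-13*0)*(-58) = 0*(-58) = 0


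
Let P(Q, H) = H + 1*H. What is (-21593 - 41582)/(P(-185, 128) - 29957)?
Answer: 9025/4243 ≈ 2.1270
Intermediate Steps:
P(Q, H) = 2*H (P(Q, H) = H + H = 2*H)
(-21593 - 41582)/(P(-185, 128) - 29957) = (-21593 - 41582)/(2*128 - 29957) = -63175/(256 - 29957) = -63175/(-29701) = -63175*(-1/29701) = 9025/4243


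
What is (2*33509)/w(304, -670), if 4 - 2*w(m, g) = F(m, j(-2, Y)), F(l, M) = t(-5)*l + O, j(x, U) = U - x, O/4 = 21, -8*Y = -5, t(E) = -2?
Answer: 33509/132 ≈ 253.86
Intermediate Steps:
Y = 5/8 (Y = -⅛*(-5) = 5/8 ≈ 0.62500)
O = 84 (O = 4*21 = 84)
F(l, M) = 84 - 2*l (F(l, M) = -2*l + 84 = 84 - 2*l)
w(m, g) = -40 + m (w(m, g) = 2 - (84 - 2*m)/2 = 2 + (-42 + m) = -40 + m)
(2*33509)/w(304, -670) = (2*33509)/(-40 + 304) = 67018/264 = 67018*(1/264) = 33509/132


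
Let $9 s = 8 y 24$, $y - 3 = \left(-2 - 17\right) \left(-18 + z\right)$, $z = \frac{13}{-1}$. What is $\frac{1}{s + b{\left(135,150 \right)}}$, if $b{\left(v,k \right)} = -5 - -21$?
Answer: $\frac{3}{37936} \approx 7.9081 \cdot 10^{-5}$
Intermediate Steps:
$z = -13$ ($z = 13 \left(-1\right) = -13$)
$b{\left(v,k \right)} = 16$ ($b{\left(v,k \right)} = -5 + 21 = 16$)
$y = 592$ ($y = 3 + \left(-2 - 17\right) \left(-18 - 13\right) = 3 - -589 = 3 + 589 = 592$)
$s = \frac{37888}{3}$ ($s = \frac{8 \cdot 592 \cdot 24}{9} = \frac{4736 \cdot 24}{9} = \frac{1}{9} \cdot 113664 = \frac{37888}{3} \approx 12629.0$)
$\frac{1}{s + b{\left(135,150 \right)}} = \frac{1}{\frac{37888}{3} + 16} = \frac{1}{\frac{37936}{3}} = \frac{3}{37936}$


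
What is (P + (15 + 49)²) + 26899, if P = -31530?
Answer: -535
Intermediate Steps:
(P + (15 + 49)²) + 26899 = (-31530 + (15 + 49)²) + 26899 = (-31530 + 64²) + 26899 = (-31530 + 4096) + 26899 = -27434 + 26899 = -535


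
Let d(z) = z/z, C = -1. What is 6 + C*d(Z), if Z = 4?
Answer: 5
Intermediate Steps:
d(z) = 1
6 + C*d(Z) = 6 - 1*1 = 6 - 1 = 5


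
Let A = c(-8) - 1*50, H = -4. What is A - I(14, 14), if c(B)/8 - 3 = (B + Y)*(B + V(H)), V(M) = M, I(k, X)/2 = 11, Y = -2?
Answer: 912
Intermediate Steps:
I(k, X) = 22 (I(k, X) = 2*11 = 22)
c(B) = 24 + 8*(-4 + B)*(-2 + B) (c(B) = 24 + 8*((B - 2)*(B - 4)) = 24 + 8*((-2 + B)*(-4 + B)) = 24 + 8*((-4 + B)*(-2 + B)) = 24 + 8*(-4 + B)*(-2 + B))
A = 934 (A = (88 - 48*(-8) + 8*(-8)²) - 1*50 = (88 + 384 + 8*64) - 50 = (88 + 384 + 512) - 50 = 984 - 50 = 934)
A - I(14, 14) = 934 - 1*22 = 934 - 22 = 912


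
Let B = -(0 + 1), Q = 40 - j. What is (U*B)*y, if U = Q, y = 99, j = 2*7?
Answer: -2574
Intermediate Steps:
j = 14
Q = 26 (Q = 40 - 1*14 = 40 - 14 = 26)
U = 26
B = -1 (B = -1*1 = -1)
(U*B)*y = (26*(-1))*99 = -26*99 = -2574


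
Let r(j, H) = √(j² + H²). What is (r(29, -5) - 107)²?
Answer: (107 - √866)² ≈ 6017.4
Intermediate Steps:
r(j, H) = √(H² + j²)
(r(29, -5) - 107)² = (√((-5)² + 29²) - 107)² = (√(25 + 841) - 107)² = (√866 - 107)² = (-107 + √866)²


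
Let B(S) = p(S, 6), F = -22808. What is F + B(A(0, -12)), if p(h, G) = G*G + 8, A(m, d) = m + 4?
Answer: -22764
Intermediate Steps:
A(m, d) = 4 + m
p(h, G) = 8 + G**2 (p(h, G) = G**2 + 8 = 8 + G**2)
B(S) = 44 (B(S) = 8 + 6**2 = 8 + 36 = 44)
F + B(A(0, -12)) = -22808 + 44 = -22764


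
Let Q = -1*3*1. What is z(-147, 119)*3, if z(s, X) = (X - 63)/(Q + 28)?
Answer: 168/25 ≈ 6.7200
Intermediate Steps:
Q = -3 (Q = -3*1 = -3)
z(s, X) = -63/25 + X/25 (z(s, X) = (X - 63)/(-3 + 28) = (-63 + X)/25 = (-63 + X)*(1/25) = -63/25 + X/25)
z(-147, 119)*3 = (-63/25 + (1/25)*119)*3 = (-63/25 + 119/25)*3 = (56/25)*3 = 168/25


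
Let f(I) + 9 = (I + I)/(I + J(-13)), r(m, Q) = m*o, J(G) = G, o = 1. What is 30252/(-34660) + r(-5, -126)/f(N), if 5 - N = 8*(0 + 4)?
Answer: -290639/1325745 ≈ -0.21923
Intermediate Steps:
N = -27 (N = 5 - 8*(0 + 4) = 5 - 8*4 = 5 - 1*32 = 5 - 32 = -27)
r(m, Q) = m (r(m, Q) = m*1 = m)
f(I) = -9 + 2*I/(-13 + I) (f(I) = -9 + (I + I)/(I - 13) = -9 + (2*I)/(-13 + I) = -9 + 2*I/(-13 + I))
30252/(-34660) + r(-5, -126)/f(N) = 30252/(-34660) - 5*(-13 - 27)/(117 - 7*(-27)) = 30252*(-1/34660) - 5*(-40/(117 + 189)) = -7563/8665 - 5/((-1/40*306)) = -7563/8665 - 5/(-153/20) = -7563/8665 - 5*(-20/153) = -7563/8665 + 100/153 = -290639/1325745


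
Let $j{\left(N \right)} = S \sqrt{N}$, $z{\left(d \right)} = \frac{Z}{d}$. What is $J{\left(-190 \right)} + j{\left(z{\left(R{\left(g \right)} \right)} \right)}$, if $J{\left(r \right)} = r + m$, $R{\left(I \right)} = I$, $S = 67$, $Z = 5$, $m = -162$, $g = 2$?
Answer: $-352 + \frac{67 \sqrt{10}}{2} \approx -246.06$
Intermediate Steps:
$z{\left(d \right)} = \frac{5}{d}$
$J{\left(r \right)} = -162 + r$ ($J{\left(r \right)} = r - 162 = -162 + r$)
$j{\left(N \right)} = 67 \sqrt{N}$
$J{\left(-190 \right)} + j{\left(z{\left(R{\left(g \right)} \right)} \right)} = \left(-162 - 190\right) + 67 \sqrt{\frac{5}{2}} = -352 + 67 \sqrt{5 \cdot \frac{1}{2}} = -352 + 67 \sqrt{\frac{5}{2}} = -352 + 67 \frac{\sqrt{10}}{2} = -352 + \frac{67 \sqrt{10}}{2}$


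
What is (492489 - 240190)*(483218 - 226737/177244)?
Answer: 21608719174732045/177244 ≈ 1.2192e+11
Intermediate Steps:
(492489 - 240190)*(483218 - 226737/177244) = 252299*(483218 - 226737*1/177244) = 252299*(483218 - 226737/177244) = 252299*(85647264455/177244) = 21608719174732045/177244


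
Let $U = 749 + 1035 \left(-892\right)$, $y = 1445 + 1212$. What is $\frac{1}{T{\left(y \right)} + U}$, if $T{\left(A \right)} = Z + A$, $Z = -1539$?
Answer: $- \frac{1}{921353} \approx -1.0854 \cdot 10^{-6}$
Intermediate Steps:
$y = 2657$
$U = -922471$ ($U = 749 - 923220 = -922471$)
$T{\left(A \right)} = -1539 + A$
$\frac{1}{T{\left(y \right)} + U} = \frac{1}{\left(-1539 + 2657\right) - 922471} = \frac{1}{1118 - 922471} = \frac{1}{-921353} = - \frac{1}{921353}$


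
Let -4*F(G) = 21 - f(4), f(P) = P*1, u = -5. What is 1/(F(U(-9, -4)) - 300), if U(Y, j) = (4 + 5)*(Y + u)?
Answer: -4/1217 ≈ -0.0032868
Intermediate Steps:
U(Y, j) = -45 + 9*Y (U(Y, j) = (4 + 5)*(Y - 5) = 9*(-5 + Y) = -45 + 9*Y)
f(P) = P
F(G) = -17/4 (F(G) = -(21 - 1*4)/4 = -(21 - 4)/4 = -1/4*17 = -17/4)
1/(F(U(-9, -4)) - 300) = 1/(-17/4 - 300) = 1/(-1217/4) = -4/1217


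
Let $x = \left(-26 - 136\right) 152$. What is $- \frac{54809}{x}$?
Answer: $\frac{54809}{24624} \approx 2.2258$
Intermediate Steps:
$x = -24624$ ($x = \left(-162\right) 152 = -24624$)
$- \frac{54809}{x} = - \frac{54809}{-24624} = \left(-54809\right) \left(- \frac{1}{24624}\right) = \frac{54809}{24624}$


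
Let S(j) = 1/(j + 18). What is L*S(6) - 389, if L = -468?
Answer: -817/2 ≈ -408.50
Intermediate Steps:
S(j) = 1/(18 + j)
L*S(6) - 389 = -468/(18 + 6) - 389 = -468/24 - 389 = -468*1/24 - 389 = -39/2 - 389 = -817/2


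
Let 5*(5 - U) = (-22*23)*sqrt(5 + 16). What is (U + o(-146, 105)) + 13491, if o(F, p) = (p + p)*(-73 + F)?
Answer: -32494 + 506*sqrt(21)/5 ≈ -32030.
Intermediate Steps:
U = 5 + 506*sqrt(21)/5 (U = 5 - (-22*23)*sqrt(5 + 16)/5 = 5 - (-506)*sqrt(21)/5 = 5 + 506*sqrt(21)/5 ≈ 468.76)
o(F, p) = 2*p*(-73 + F) (o(F, p) = (2*p)*(-73 + F) = 2*p*(-73 + F))
(U + o(-146, 105)) + 13491 = ((5 + 506*sqrt(21)/5) + 2*105*(-73 - 146)) + 13491 = ((5 + 506*sqrt(21)/5) + 2*105*(-219)) + 13491 = ((5 + 506*sqrt(21)/5) - 45990) + 13491 = (-45985 + 506*sqrt(21)/5) + 13491 = -32494 + 506*sqrt(21)/5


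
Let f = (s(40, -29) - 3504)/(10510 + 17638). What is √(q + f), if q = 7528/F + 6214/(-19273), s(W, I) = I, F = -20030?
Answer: I*√6079142513708383785662065/2716550743030 ≈ 0.90762*I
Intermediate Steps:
q = -134776782/193019095 (q = 7528/(-20030) + 6214/(-19273) = 7528*(-1/20030) + 6214*(-1/19273) = -3764/10015 - 6214/19273 = -134776782/193019095 ≈ -0.69826)
f = -3533/28148 (f = (-29 - 3504)/(10510 + 17638) = -3533/28148 ≈ -0.12552)
√(q + f) = √(-134776782/193019095 - 3533/28148) = √(-4475633322371/5433101486060) = I*√6079142513708383785662065/2716550743030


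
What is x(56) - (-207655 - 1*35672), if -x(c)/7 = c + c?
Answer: 242543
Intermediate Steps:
x(c) = -14*c (x(c) = -7*(c + c) = -14*c)
x(56) - (-207655 - 1*35672) = -14*56 - (-207655 - 1*35672) = -784 - (-207655 - 35672) = -784 - 1*(-243327) = -784 + 243327 = 242543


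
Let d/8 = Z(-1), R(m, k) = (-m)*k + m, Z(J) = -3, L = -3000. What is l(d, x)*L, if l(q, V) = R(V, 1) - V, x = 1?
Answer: 3000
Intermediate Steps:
R(m, k) = m - k*m (R(m, k) = -k*m + m = m - k*m)
d = -24 (d = 8*(-3) = -24)
l(q, V) = -V (l(q, V) = V*(1 - 1*1) - V = V*(1 - 1) - V = V*0 - V = 0 - V = -V)
l(d, x)*L = -1*1*(-3000) = -1*(-3000) = 3000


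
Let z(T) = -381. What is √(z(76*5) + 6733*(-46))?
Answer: 19*I*√859 ≈ 556.87*I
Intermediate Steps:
√(z(76*5) + 6733*(-46)) = √(-381 + 6733*(-46)) = √(-381 - 309718) = √(-310099) = 19*I*√859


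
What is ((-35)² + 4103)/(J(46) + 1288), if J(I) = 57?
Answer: 5328/1345 ≈ 3.9613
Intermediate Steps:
((-35)² + 4103)/(J(46) + 1288) = ((-35)² + 4103)/(57 + 1288) = (1225 + 4103)/1345 = 5328*(1/1345) = 5328/1345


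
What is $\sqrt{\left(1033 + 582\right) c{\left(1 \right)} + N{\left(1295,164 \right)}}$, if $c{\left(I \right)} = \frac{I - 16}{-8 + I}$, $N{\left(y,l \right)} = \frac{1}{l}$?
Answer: $\frac{\sqrt{1140224309}}{574} \approx 58.828$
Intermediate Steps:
$c{\left(I \right)} = \frac{-16 + I}{-8 + I}$
$\sqrt{\left(1033 + 582\right) c{\left(1 \right)} + N{\left(1295,164 \right)}} = \sqrt{\left(1033 + 582\right) \frac{-16 + 1}{-8 + 1} + \frac{1}{164}} = \sqrt{1615 \frac{1}{-7} \left(-15\right) + \frac{1}{164}} = \sqrt{1615 \left(\left(- \frac{1}{7}\right) \left(-15\right)\right) + \frac{1}{164}} = \sqrt{1615 \cdot \frac{15}{7} + \frac{1}{164}} = \sqrt{\frac{24225}{7} + \frac{1}{164}} = \sqrt{\frac{3972907}{1148}} = \frac{\sqrt{1140224309}}{574}$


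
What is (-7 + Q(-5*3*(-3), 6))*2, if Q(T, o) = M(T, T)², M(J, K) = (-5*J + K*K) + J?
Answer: 6808036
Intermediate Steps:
M(J, K) = K² - 4*J (M(J, K) = (-5*J + K²) + J = (K² - 5*J) + J = K² - 4*J)
Q(T, o) = (T² - 4*T)²
(-7 + Q(-5*3*(-3), 6))*2 = (-7 + (-5*3*(-3))²*(-4 - 5*3*(-3))²)*2 = (-7 + (-15*(-3))²*(-4 - 15*(-3))²)*2 = (-7 + 45²*(-4 + 45)²)*2 = (-7 + 2025*41²)*2 = (-7 + 2025*1681)*2 = (-7 + 3404025)*2 = 3404018*2 = 6808036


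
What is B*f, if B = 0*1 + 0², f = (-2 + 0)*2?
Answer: 0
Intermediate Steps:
f = -4 (f = -2*2 = -4)
B = 0 (B = 0 + 0 = 0)
B*f = 0*(-4) = 0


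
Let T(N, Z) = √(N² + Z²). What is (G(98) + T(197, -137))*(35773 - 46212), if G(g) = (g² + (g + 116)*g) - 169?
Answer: -317418673 - 10439*√57578 ≈ -3.1992e+8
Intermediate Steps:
G(g) = -169 + g² + g*(116 + g) (G(g) = (g² + (116 + g)*g) - 169 = (g² + g*(116 + g)) - 169 = -169 + g² + g*(116 + g))
(G(98) + T(197, -137))*(35773 - 46212) = ((-169 + 2*98² + 116*98) + √(197² + (-137)²))*(35773 - 46212) = ((-169 + 2*9604 + 11368) + √(38809 + 18769))*(-10439) = ((-169 + 19208 + 11368) + √57578)*(-10439) = (30407 + √57578)*(-10439) = -317418673 - 10439*√57578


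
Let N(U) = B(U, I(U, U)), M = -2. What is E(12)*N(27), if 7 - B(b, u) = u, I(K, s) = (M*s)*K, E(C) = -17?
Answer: -24905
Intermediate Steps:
I(K, s) = -2*K*s (I(K, s) = (-2*s)*K = -2*K*s)
B(b, u) = 7 - u
N(U) = 7 + 2*U**2 (N(U) = 7 - (-2)*U*U = 7 - (-2)*U**2 = 7 + 2*U**2)
E(12)*N(27) = -17*(7 + 2*27**2) = -17*(7 + 2*729) = -17*(7 + 1458) = -17*1465 = -24905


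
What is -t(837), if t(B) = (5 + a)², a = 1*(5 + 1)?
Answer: -121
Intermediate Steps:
a = 6 (a = 1*6 = 6)
t(B) = 121 (t(B) = (5 + 6)² = 11² = 121)
-t(837) = -1*121 = -121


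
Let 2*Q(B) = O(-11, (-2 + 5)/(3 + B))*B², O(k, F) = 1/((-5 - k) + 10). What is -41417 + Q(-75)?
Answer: -1319719/32 ≈ -41241.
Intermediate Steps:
O(k, F) = 1/(5 - k)
Q(B) = B²/32 (Q(B) = ((-1/(-5 - 11))*B²)/2 = ((-1/(-16))*B²)/2 = ((-1*(-1/16))*B²)/2 = (B²/16)/2 = B²/32)
-41417 + Q(-75) = -41417 + (1/32)*(-75)² = -41417 + (1/32)*5625 = -41417 + 5625/32 = -1319719/32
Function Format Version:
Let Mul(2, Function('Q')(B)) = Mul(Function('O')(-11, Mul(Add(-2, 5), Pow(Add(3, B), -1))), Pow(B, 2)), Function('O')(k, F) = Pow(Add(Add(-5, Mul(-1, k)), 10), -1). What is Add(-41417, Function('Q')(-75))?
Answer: Rational(-1319719, 32) ≈ -41241.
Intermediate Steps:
Function('O')(k, F) = Pow(Add(5, Mul(-1, k)), -1)
Function('Q')(B) = Mul(Rational(1, 32), Pow(B, 2)) (Function('Q')(B) = Mul(Rational(1, 2), Mul(Mul(-1, Pow(Add(-5, -11), -1)), Pow(B, 2))) = Mul(Rational(1, 2), Mul(Mul(-1, Pow(-16, -1)), Pow(B, 2))) = Mul(Rational(1, 2), Mul(Mul(-1, Rational(-1, 16)), Pow(B, 2))) = Mul(Rational(1, 2), Mul(Rational(1, 16), Pow(B, 2))) = Mul(Rational(1, 32), Pow(B, 2)))
Add(-41417, Function('Q')(-75)) = Add(-41417, Mul(Rational(1, 32), Pow(-75, 2))) = Add(-41417, Mul(Rational(1, 32), 5625)) = Add(-41417, Rational(5625, 32)) = Rational(-1319719, 32)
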